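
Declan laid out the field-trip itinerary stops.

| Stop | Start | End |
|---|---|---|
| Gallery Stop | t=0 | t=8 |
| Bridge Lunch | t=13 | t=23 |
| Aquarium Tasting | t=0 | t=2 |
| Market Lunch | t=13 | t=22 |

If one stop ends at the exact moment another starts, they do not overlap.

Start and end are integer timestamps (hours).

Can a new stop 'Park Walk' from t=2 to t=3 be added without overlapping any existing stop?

No — it overlaps Gallery Stop

Gallery Stop: starts t=0 before Park Walk ends t=3, and ends t=8 after Park Walk starts t=2 → overlap.
Aquarium Tasting: ends t=2 at or before Park Walk starts t=2 → clear.
Bridge Lunch: starts t=13 at or after Park Walk ends t=3 → clear.
Market Lunch: starts t=13 at or after Park Walk ends t=3 → clear.
Park Walk overlaps Gallery Stop.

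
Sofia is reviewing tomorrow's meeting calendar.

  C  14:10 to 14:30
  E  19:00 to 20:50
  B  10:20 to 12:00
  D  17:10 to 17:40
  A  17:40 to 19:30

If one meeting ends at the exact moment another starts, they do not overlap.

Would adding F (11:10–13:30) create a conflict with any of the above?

Yes — it overlaps B

B: starts 10:20 before F ends 13:30, and ends 12:00 after F starts 11:10 → overlap.
C: starts 14:10 at or after F ends 13:30 → clear.
D: starts 17:10 at or after F ends 13:30 → clear.
A: starts 17:40 at or after F ends 13:30 → clear.
E: starts 19:00 at or after F ends 13:30 → clear.
F overlaps B.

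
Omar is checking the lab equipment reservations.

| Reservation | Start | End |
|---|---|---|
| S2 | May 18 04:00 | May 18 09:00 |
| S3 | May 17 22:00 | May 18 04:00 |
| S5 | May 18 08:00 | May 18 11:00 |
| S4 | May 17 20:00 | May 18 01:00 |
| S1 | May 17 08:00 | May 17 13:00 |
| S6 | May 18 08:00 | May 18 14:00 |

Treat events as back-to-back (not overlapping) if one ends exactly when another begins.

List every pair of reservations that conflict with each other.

Two intervals overlap when each starts before the other ends.
Sorted by start: S1, S4, S3, S2, S5, S6.
S4 starts after S1 ends, so S1 has no further overlaps.
S3 starts before S4 ends → S4 and S3 overlap.
S2 starts after S4 ends, so S4 has no further overlaps.
S2 starts exactly when S3 ends (back-to-back, no overlap), so S3 has no further overlaps.
S5 starts before S2 ends → S2 and S5 overlap.
S6 starts before S2 ends → S2 and S6 overlap.
S6 starts before S5 ends → S5 and S6 overlap.

S2 & S5, S2 & S6, S3 & S4, S5 & S6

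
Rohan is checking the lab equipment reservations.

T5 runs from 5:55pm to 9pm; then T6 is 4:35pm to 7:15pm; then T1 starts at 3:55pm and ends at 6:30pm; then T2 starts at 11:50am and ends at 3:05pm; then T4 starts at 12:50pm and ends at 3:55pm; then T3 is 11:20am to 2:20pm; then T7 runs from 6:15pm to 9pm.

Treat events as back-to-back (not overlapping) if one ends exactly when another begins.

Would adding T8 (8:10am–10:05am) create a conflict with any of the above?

T3: starts 11:20am at or after T8 ends 10:05am → clear.
T2: starts 11:50am at or after T8 ends 10:05am → clear.
T4: starts 12:50pm at or after T8 ends 10:05am → clear.
T1: starts 3:55pm at or after T8 ends 10:05am → clear.
T6: starts 4:35pm at or after T8 ends 10:05am → clear.
T5: starts 5:55pm at or after T8 ends 10:05am → clear.
T7: starts 6:15pm at or after T8 ends 10:05am → clear.

No — it doesn't clash with anything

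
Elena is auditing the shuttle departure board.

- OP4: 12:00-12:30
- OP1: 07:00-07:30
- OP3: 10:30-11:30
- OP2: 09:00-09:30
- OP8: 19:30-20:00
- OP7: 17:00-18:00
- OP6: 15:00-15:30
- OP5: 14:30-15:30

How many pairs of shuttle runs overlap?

1

Sorted by start: OP1, OP2, OP3, OP4, OP5, OP6, OP7, OP8.
OP2 starts after OP1 ends — done with OP1.
OP3 starts after OP2 ends — done with OP2.
OP4 starts after OP3 ends — done with OP3.
OP5 starts after OP4 ends — done with OP4.
OP6 starts before OP5 ends → OP5 and OP6 overlap.
OP7 starts after OP5 ends — done with OP5.
OP7 starts after OP6 ends — done with OP6.
OP8 starts after OP7 ends.
Overlapping pairs: OP5 & OP6 — 1 in total.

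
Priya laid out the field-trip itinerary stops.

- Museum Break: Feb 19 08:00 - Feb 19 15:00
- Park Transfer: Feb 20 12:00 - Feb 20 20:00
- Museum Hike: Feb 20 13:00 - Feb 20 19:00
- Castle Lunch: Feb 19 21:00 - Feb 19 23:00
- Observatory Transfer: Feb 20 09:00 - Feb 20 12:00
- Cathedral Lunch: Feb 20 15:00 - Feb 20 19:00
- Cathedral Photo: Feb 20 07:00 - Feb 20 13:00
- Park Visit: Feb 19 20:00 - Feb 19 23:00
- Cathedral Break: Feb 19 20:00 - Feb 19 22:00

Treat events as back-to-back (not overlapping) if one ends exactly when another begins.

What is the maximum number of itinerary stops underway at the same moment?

3

Walk through starts and ends in time order (an end at T is processed before a start at T):
Feb 19 08:00 start Museum Break → 1
Feb 19 15:00 end Museum Break → 0
Feb 19 20:00 start Cathedral Break → 1
Feb 19 20:00 start Park Visit → 2
Feb 19 21:00 start Castle Lunch → 3
Feb 19 22:00 end Cathedral Break → 2
Feb 19 23:00 end Castle Lunch → 1
Feb 19 23:00 end Park Visit → 0
Feb 20 07:00 start Cathedral Photo → 1
Feb 20 09:00 start Observatory Transfer → 2
Feb 20 12:00 end Observatory Transfer → 1
Feb 20 12:00 start Park Transfer → 2
Feb 20 13:00 end Cathedral Photo → 1
Feb 20 13:00 start Museum Hike → 2
Feb 20 15:00 start Cathedral Lunch → 3
Feb 20 19:00 end Cathedral Lunch → 2
Feb 20 19:00 end Museum Hike → 1
Feb 20 20:00 end Park Transfer → 0
Peak is 3, at Feb 19 21:00 (Castle Lunch, Cathedral Break, Park Visit).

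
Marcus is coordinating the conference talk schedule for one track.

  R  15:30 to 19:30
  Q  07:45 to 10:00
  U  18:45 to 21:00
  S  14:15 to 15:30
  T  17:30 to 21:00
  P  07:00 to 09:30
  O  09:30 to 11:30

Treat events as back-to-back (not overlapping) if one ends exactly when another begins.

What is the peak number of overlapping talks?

Sweep the timeline, counting +1 at each start and −1 at each end (ends before starts at a tie):
07:00 start P → 1
07:45 start Q → 2
09:30 end P → 1
09:30 start O → 2
10:00 end Q → 1
11:30 end O → 0
14:15 start S → 1
15:30 end S → 0
15:30 start R → 1
17:30 start T → 2
18:45 start U → 3
19:30 end R → 2
21:00 end T → 1
21:00 end U → 0
Peak is 3, at 18:45 (R, T, U).

3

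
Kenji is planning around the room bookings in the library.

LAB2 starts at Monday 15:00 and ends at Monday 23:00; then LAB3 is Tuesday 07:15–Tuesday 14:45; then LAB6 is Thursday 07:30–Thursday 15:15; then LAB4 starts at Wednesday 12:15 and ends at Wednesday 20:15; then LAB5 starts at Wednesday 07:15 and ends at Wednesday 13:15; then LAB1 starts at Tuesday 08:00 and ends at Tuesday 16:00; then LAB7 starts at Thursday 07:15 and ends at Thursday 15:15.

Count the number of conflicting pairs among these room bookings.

Check each pair: they overlap iff neither finishes before the other starts.
Sorted by start: LAB2, LAB3, LAB1, LAB5, LAB4, LAB7, LAB6.
LAB3 starts after LAB2 ends, so nothing later overlaps LAB2 either.
LAB1 starts before LAB3 ends → LAB3 and LAB1 overlap.
LAB5 starts after LAB3 ends, so nothing later overlaps LAB3 either.
LAB5 starts after LAB1 ends, so nothing later overlaps LAB1 either.
LAB4 starts before LAB5 ends → LAB5 and LAB4 overlap.
LAB7 starts after LAB5 ends, so nothing later overlaps LAB5 either.
LAB7 starts after LAB4 ends, so nothing later overlaps LAB4 either.
LAB6 starts before LAB7 ends → LAB7 and LAB6 overlap.
Overlapping pairs: LAB1 & LAB3, LAB4 & LAB5, LAB6 & LAB7 — 3 in total.

3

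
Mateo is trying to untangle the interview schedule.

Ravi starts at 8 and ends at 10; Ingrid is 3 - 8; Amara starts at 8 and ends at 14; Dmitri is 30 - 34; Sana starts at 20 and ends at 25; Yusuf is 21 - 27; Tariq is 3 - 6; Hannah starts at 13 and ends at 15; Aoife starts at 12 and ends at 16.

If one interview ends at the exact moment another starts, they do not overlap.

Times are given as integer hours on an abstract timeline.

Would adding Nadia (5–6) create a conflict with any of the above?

Ingrid: starts 3 before Nadia ends 6, and ends 8 after Nadia starts 5 → overlap.
Tariq: starts 3 before Nadia ends 6, and ends 6 after Nadia starts 5 → overlap.
Ravi: starts 8 at or after Nadia ends 6 → clear.
Amara: starts 8 at or after Nadia ends 6 → clear.
Aoife: starts 12 at or after Nadia ends 6 → clear.
Hannah: starts 13 at or after Nadia ends 6 → clear.
Sana: starts 20 at or after Nadia ends 6 → clear.
Yusuf: starts 21 at or after Nadia ends 6 → clear.
Dmitri: starts 30 at or after Nadia ends 6 → clear.
Nadia overlaps Ingrid, Tariq.

Yes — it overlaps Ingrid, Tariq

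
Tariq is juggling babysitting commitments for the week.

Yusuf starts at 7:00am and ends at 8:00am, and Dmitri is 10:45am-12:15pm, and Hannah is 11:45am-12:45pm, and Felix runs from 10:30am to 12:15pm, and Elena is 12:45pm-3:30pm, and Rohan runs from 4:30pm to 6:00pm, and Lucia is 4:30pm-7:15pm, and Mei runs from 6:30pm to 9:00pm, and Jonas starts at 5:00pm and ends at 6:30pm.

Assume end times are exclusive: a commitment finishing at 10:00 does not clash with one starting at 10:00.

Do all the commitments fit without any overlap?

Sorted by start: Yusuf, Felix, Dmitri, Hannah, Elena, Rohan, Lucia, Jonas, Mei.
Felix starts after Yusuf ends, so Yusuf has no further overlaps.
Dmitri starts before Felix ends → Felix and Dmitri overlap.
That's a conflict, so the schedule is not conflict-free.

No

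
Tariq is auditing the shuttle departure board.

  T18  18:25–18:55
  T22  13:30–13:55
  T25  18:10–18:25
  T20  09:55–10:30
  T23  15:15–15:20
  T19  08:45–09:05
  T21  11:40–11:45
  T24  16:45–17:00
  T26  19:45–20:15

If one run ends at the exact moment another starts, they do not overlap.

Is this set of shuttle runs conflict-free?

Sorted by start: T19, T20, T21, T22, T23, T24, T25, T18, T26.
T20 starts after T19 ends — done with T19.
T21 starts after T20 ends — done with T20.
T22 starts after T21 ends — done with T21.
T23 starts after T22 ends — done with T22.
T24 starts after T23 ends — done with T23.
T25 starts after T24 ends — done with T24.
T18 starts exactly when T25 ends (back-to-back, no overlap) — done with T25.
T26 starts after T18 ends.
Every pair is clear; the schedule has no overlaps.

Yes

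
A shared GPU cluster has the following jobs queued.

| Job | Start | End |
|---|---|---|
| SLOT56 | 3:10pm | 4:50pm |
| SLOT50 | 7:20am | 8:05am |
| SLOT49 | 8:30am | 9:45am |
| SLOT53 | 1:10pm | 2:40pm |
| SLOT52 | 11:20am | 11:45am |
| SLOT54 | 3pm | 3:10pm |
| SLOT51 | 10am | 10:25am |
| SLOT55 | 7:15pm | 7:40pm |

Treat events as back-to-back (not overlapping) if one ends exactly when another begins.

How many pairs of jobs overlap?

Two intervals overlap when each starts before the other ends.
Sorted by start: SLOT50, SLOT49, SLOT51, SLOT52, SLOT53, SLOT54, SLOT56, SLOT55.
SLOT49 starts after SLOT50 ends — done with SLOT50.
SLOT51 starts after SLOT49 ends — done with SLOT49.
SLOT52 starts after SLOT51 ends — done with SLOT51.
SLOT53 starts after SLOT52 ends — done with SLOT52.
SLOT54 starts after SLOT53 ends — done with SLOT53.
SLOT56 starts exactly when SLOT54 ends (back-to-back, no overlap) — done with SLOT54.
SLOT55 starts after SLOT56 ends.
No pair overlaps.

0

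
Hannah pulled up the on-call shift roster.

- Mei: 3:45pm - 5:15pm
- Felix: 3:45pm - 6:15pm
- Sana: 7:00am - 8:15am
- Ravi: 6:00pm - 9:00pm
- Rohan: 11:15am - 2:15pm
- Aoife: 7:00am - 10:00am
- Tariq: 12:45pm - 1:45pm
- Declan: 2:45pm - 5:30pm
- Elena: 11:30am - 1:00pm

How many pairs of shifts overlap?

Check each pair: they overlap iff neither finishes before the other starts.
Sorted by start: Aoife, Sana, Rohan, Elena, Tariq, Declan, Mei, Felix, Ravi.
Sana starts before Aoife ends → Aoife and Sana overlap.
Rohan starts after Aoife ends, so nothing later overlaps Aoife either.
Rohan starts after Sana ends, so nothing later overlaps Sana either.
Elena starts before Rohan ends → Rohan and Elena overlap.
Tariq starts before Rohan ends → Rohan and Tariq overlap.
Declan starts after Rohan ends, so nothing later overlaps Rohan either.
Tariq starts before Elena ends → Elena and Tariq overlap.
Declan starts after Elena ends, so nothing later overlaps Elena either.
Declan starts after Tariq ends, so nothing later overlaps Tariq either.
Mei starts before Declan ends → Declan and Mei overlap.
Felix starts before Declan ends → Declan and Felix overlap.
Ravi starts after Declan ends.
Felix starts before Mei ends → Mei and Felix overlap.
Ravi starts after Mei ends.
Ravi starts before Felix ends → Felix and Ravi overlap.
Overlapping pairs: Aoife & Sana, Declan & Felix, Declan & Mei, Elena & Rohan, Elena & Tariq, Felix & Mei, Felix & Ravi, Rohan & Tariq — 8 in total.

8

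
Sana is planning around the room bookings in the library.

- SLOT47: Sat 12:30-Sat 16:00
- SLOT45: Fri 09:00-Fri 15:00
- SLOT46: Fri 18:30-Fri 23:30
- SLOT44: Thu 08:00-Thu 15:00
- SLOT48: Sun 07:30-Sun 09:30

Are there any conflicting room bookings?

No

Sorted by start: SLOT44, SLOT45, SLOT46, SLOT47, SLOT48.
SLOT45 starts after SLOT44 ends; SLOT44 is clear from here.
SLOT46 starts after SLOT45 ends; SLOT45 is clear from here.
SLOT47 starts after SLOT46 ends; SLOT46 is clear from here.
SLOT48 starts after SLOT47 ends.
Every pair is clear; the schedule has no overlaps.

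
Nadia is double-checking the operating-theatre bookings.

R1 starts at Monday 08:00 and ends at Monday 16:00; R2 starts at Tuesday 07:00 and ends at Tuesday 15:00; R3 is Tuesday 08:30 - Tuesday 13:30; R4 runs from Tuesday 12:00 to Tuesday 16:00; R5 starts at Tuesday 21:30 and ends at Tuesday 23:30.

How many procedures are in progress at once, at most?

3

Sort all start/end points and keep a running count:
Monday 08:00 start R1 → 1
Monday 16:00 end R1 → 0
Tuesday 07:00 start R2 → 1
Tuesday 08:30 start R3 → 2
Tuesday 12:00 start R4 → 3
Tuesday 13:30 end R3 → 2
Tuesday 15:00 end R2 → 1
Tuesday 16:00 end R4 → 0
Tuesday 21:30 start R5 → 1
Tuesday 23:30 end R5 → 0
Peak is 3, at Tuesday 12:00 (R2, R3, R4).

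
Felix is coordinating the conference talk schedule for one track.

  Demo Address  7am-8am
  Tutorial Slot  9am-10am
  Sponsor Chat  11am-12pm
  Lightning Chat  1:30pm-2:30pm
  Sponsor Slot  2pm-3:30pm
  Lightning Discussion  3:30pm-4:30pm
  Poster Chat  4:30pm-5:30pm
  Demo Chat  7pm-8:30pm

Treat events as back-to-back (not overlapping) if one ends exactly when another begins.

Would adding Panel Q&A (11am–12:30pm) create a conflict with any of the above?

Demo Address: ends 8am at or before Panel Q&A starts 11am → clear.
Tutorial Slot: ends 10am at or before Panel Q&A starts 11am → clear.
Sponsor Chat: starts 11am before Panel Q&A ends 12:30pm, and ends 12pm after Panel Q&A starts 11am → overlap.
Lightning Chat: starts 1:30pm at or after Panel Q&A ends 12:30pm → clear.
Sponsor Slot: starts 2pm at or after Panel Q&A ends 12:30pm → clear.
Lightning Discussion: starts 3:30pm at or after Panel Q&A ends 12:30pm → clear.
Poster Chat: starts 4:30pm at or after Panel Q&A ends 12:30pm → clear.
Demo Chat: starts 7pm at or after Panel Q&A ends 12:30pm → clear.
Panel Q&A overlaps Sponsor Chat.

Yes — it overlaps Sponsor Chat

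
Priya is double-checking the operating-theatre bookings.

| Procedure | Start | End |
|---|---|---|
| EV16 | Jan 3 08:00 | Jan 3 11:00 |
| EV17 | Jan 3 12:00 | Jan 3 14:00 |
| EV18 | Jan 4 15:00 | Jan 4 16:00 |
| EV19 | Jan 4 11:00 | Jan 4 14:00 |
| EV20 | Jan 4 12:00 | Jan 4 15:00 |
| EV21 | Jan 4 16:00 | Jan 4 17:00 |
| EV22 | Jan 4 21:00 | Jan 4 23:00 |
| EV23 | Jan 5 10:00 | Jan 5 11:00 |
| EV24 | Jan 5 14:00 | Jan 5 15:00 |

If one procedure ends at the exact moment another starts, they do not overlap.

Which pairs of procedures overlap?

Sorted by start: EV16, EV17, EV19, EV20, EV18, EV21, EV22, EV23, EV24.
EV17 starts after EV16 ends; EV16 is clear from here.
EV19 starts after EV17 ends; EV17 is clear from here.
EV20 starts before EV19 ends → EV19 and EV20 overlap.
EV18 starts after EV19 ends; EV19 is clear from here.
EV18 starts exactly when EV20 ends (back-to-back, no overlap); EV20 is clear from here.
EV21 starts exactly when EV18 ends (back-to-back, no overlap); EV18 is clear from here.
EV22 starts after EV21 ends; EV21 is clear from here.
EV23 starts after EV22 ends; EV22 is clear from here.
EV24 starts after EV23 ends.

EV19 & EV20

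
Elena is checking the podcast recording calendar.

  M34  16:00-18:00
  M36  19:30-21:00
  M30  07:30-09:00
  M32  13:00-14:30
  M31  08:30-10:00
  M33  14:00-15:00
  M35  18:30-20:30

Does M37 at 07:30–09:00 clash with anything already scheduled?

Yes — it overlaps M30, M31

M30: starts 07:30 before M37 ends 09:00, and ends 09:00 after M37 starts 07:30 → overlap.
M31: starts 08:30 before M37 ends 09:00, and ends 10:00 after M37 starts 07:30 → overlap.
M32: starts 13:00 at or after M37 ends 09:00 → clear.
M33: starts 14:00 at or after M37 ends 09:00 → clear.
M34: starts 16:00 at or after M37 ends 09:00 → clear.
M35: starts 18:30 at or after M37 ends 09:00 → clear.
M36: starts 19:30 at or after M37 ends 09:00 → clear.
M37 overlaps M30, M31.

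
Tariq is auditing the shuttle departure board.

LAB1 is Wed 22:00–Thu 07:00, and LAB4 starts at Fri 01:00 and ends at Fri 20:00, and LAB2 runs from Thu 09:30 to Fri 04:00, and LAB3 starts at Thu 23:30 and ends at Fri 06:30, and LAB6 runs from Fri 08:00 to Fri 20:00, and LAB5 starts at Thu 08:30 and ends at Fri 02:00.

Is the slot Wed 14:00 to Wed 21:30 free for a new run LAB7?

LAB1: starts Wed 22:00 at or after LAB7 ends Wed 21:30 → clear.
LAB5: starts Thu 08:30 at or after LAB7 ends Wed 21:30 → clear.
LAB2: starts Thu 09:30 at or after LAB7 ends Wed 21:30 → clear.
LAB3: starts Thu 23:30 at or after LAB7 ends Wed 21:30 → clear.
LAB4: starts Fri 01:00 at or after LAB7 ends Wed 21:30 → clear.
LAB6: starts Fri 08:00 at or after LAB7 ends Wed 21:30 → clear.

Yes — the slot is free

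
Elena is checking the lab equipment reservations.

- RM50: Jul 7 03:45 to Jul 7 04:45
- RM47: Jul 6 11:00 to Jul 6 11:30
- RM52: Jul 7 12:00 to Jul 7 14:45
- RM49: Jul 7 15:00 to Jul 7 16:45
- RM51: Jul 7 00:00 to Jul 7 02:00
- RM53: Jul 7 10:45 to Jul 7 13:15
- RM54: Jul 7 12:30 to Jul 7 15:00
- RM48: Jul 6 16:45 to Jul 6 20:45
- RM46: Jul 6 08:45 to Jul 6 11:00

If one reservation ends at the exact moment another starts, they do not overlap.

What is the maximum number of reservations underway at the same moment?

Walk through starts and ends in time order (an end at T is processed before a start at T):
Jul 6 08:45 start RM46 → 1
Jul 6 11:00 end RM46 → 0
Jul 6 11:00 start RM47 → 1
Jul 6 11:30 end RM47 → 0
Jul 6 16:45 start RM48 → 1
Jul 6 20:45 end RM48 → 0
Jul 7 00:00 start RM51 → 1
Jul 7 02:00 end RM51 → 0
Jul 7 03:45 start RM50 → 1
Jul 7 04:45 end RM50 → 0
Jul 7 10:45 start RM53 → 1
Jul 7 12:00 start RM52 → 2
Jul 7 12:30 start RM54 → 3
Jul 7 13:15 end RM53 → 2
Jul 7 14:45 end RM52 → 1
Jul 7 15:00 end RM54 → 0
Jul 7 15:00 start RM49 → 1
Jul 7 16:45 end RM49 → 0
Peak is 3, at Jul 7 12:30 (RM52, RM53, RM54).

3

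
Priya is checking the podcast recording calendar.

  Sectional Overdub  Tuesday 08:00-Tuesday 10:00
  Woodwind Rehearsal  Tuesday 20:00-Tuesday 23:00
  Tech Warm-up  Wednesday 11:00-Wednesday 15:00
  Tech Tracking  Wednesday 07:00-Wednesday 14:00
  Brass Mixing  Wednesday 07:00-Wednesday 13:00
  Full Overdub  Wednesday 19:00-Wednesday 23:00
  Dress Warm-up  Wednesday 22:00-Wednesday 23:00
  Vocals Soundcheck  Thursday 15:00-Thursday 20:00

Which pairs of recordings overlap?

Brass Mixing & Tech Tracking, Brass Mixing & Tech Warm-up, Dress Warm-up & Full Overdub, Tech Tracking & Tech Warm-up

Two intervals overlap when each starts before the other ends.
Sorted by start: Sectional Overdub, Woodwind Rehearsal, Tech Tracking, Brass Mixing, Tech Warm-up, Full Overdub, Dress Warm-up, Vocals Soundcheck.
Woodwind Rehearsal starts after Sectional Overdub ends, so Sectional Overdub has no further overlaps.
Tech Tracking starts after Woodwind Rehearsal ends, so Woodwind Rehearsal has no further overlaps.
Brass Mixing starts before Tech Tracking ends → Tech Tracking and Brass Mixing overlap.
Tech Warm-up starts before Tech Tracking ends → Tech Tracking and Tech Warm-up overlap.
Full Overdub starts after Tech Tracking ends, so Tech Tracking has no further overlaps.
Tech Warm-up starts before Brass Mixing ends → Brass Mixing and Tech Warm-up overlap.
Full Overdub starts after Brass Mixing ends, so Brass Mixing has no further overlaps.
Full Overdub starts after Tech Warm-up ends, so Tech Warm-up has no further overlaps.
Dress Warm-up starts before Full Overdub ends → Full Overdub and Dress Warm-up overlap.
Vocals Soundcheck starts after Full Overdub ends.
Vocals Soundcheck starts after Dress Warm-up ends.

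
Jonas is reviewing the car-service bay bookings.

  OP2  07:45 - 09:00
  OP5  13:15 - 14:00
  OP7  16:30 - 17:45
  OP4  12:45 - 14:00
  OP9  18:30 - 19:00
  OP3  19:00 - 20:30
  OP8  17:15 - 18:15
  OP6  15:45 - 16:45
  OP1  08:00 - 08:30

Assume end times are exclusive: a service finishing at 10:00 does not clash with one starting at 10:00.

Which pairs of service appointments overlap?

Sorted by start: OP2, OP1, OP4, OP5, OP6, OP7, OP8, OP9, OP3.
OP1 starts before OP2 ends → OP2 and OP1 overlap.
OP4 starts after OP2 ends — done with OP2.
OP4 starts after OP1 ends — done with OP1.
OP5 starts before OP4 ends → OP4 and OP5 overlap.
OP6 starts after OP4 ends — done with OP4.
OP6 starts after OP5 ends — done with OP5.
OP7 starts before OP6 ends → OP6 and OP7 overlap.
OP8 starts after OP6 ends — done with OP6.
OP8 starts before OP7 ends → OP7 and OP8 overlap.
OP9 starts after OP7 ends — done with OP7.
OP9 starts after OP8 ends — done with OP8.
OP3 starts exactly when OP9 ends (back-to-back, no overlap).

OP1 & OP2, OP4 & OP5, OP6 & OP7, OP7 & OP8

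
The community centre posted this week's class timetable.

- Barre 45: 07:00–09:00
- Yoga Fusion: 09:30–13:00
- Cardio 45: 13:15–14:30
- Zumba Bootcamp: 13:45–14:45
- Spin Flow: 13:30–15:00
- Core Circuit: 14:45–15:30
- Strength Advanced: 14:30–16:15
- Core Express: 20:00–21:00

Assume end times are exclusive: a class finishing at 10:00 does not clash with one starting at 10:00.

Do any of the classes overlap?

Yes

Sorted by start: Barre 45, Yoga Fusion, Cardio 45, Spin Flow, Zumba Bootcamp, Strength Advanced, Core Circuit, Core Express.
Yoga Fusion starts after Barre 45 ends, so nothing later overlaps Barre 45 either.
Cardio 45 starts after Yoga Fusion ends, so nothing later overlaps Yoga Fusion either.
Spin Flow starts before Cardio 45 ends → Cardio 45 and Spin Flow overlap.
That's a conflict, so the schedule is not conflict-free.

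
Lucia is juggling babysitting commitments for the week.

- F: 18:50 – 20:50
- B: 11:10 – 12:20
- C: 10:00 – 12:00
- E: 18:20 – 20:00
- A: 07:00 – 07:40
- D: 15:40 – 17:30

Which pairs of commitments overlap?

Sorted by start: A, C, B, D, E, F.
C starts after A ends — done with A.
B starts before C ends → C and B overlap.
D starts after C ends — done with C.
D starts after B ends — done with B.
E starts after D ends — done with D.
F starts before E ends → E and F overlap.

B & C, E & F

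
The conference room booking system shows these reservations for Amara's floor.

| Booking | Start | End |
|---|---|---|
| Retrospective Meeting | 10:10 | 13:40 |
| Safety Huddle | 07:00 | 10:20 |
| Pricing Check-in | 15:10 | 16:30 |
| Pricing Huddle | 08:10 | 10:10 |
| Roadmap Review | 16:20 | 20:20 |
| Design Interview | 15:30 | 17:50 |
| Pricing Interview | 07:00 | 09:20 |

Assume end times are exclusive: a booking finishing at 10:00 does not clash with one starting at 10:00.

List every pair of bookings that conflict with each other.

Design Interview & Pricing Check-in, Design Interview & Roadmap Review, Pricing Check-in & Roadmap Review, Pricing Huddle & Pricing Interview, Pricing Huddle & Safety Huddle, Pricing Interview & Safety Huddle, Retrospective Meeting & Safety Huddle

Two intervals overlap when each starts before the other ends.
Sorted by start: Pricing Interview, Safety Huddle, Pricing Huddle, Retrospective Meeting, Pricing Check-in, Design Interview, Roadmap Review.
Safety Huddle starts before Pricing Interview ends → Pricing Interview and Safety Huddle overlap.
Pricing Huddle starts before Pricing Interview ends → Pricing Interview and Pricing Huddle overlap.
Retrospective Meeting starts after Pricing Interview ends, so Pricing Interview has no further overlaps.
Pricing Huddle starts before Safety Huddle ends → Safety Huddle and Pricing Huddle overlap.
Retrospective Meeting starts before Safety Huddle ends → Safety Huddle and Retrospective Meeting overlap.
Pricing Check-in starts after Safety Huddle ends, so Safety Huddle has no further overlaps.
Retrospective Meeting starts exactly when Pricing Huddle ends (back-to-back, no overlap), so Pricing Huddle has no further overlaps.
Pricing Check-in starts after Retrospective Meeting ends, so Retrospective Meeting has no further overlaps.
Design Interview starts before Pricing Check-in ends → Pricing Check-in and Design Interview overlap.
Roadmap Review starts before Pricing Check-in ends → Pricing Check-in and Roadmap Review overlap.
Roadmap Review starts before Design Interview ends → Design Interview and Roadmap Review overlap.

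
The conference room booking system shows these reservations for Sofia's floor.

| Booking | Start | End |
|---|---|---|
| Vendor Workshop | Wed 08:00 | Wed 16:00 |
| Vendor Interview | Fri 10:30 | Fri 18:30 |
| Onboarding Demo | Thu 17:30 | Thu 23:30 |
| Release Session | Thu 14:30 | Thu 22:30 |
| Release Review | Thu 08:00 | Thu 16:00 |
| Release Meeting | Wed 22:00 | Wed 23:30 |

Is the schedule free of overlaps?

Check each pair: they overlap iff neither finishes before the other starts.
Sorted by start: Vendor Workshop, Release Meeting, Release Review, Release Session, Onboarding Demo, Vendor Interview.
Release Meeting starts after Vendor Workshop ends, so nothing later overlaps Vendor Workshop either.
Release Review starts after Release Meeting ends, so nothing later overlaps Release Meeting either.
Release Session starts before Release Review ends → Release Review and Release Session overlap.
That's a conflict, so the schedule is not conflict-free.

No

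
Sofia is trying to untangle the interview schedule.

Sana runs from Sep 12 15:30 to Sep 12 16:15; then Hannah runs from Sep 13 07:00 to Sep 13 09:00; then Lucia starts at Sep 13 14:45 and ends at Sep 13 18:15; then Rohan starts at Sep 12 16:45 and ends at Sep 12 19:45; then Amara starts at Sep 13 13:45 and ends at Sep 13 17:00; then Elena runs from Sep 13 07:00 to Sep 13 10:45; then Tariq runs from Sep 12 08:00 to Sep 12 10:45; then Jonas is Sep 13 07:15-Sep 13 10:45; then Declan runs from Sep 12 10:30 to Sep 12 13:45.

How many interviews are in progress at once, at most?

Sort all start/end points and keep a running count:
Sep 12 08:00 start Tariq → 1
Sep 12 10:30 start Declan → 2
Sep 12 10:45 end Tariq → 1
Sep 12 13:45 end Declan → 0
Sep 12 15:30 start Sana → 1
Sep 12 16:15 end Sana → 0
Sep 12 16:45 start Rohan → 1
Sep 12 19:45 end Rohan → 0
Sep 13 07:00 start Elena → 1
Sep 13 07:00 start Hannah → 2
Sep 13 07:15 start Jonas → 3
Sep 13 09:00 end Hannah → 2
Sep 13 10:45 end Elena → 1
Sep 13 10:45 end Jonas → 0
Sep 13 13:45 start Amara → 1
Sep 13 14:45 start Lucia → 2
Sep 13 17:00 end Amara → 1
Sep 13 18:15 end Lucia → 0
Peak is 3, at Sep 13 07:15 (Elena, Hannah, Jonas).

3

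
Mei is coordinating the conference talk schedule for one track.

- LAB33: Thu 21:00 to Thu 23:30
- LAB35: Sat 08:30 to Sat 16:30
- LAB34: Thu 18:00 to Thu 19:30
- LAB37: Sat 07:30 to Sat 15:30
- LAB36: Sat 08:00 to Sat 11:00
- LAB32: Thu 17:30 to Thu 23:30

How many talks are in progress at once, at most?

3

Walk through starts and ends in time order (an end at T is processed before a start at T):
Thu 17:30 start LAB32 → 1
Thu 18:00 start LAB34 → 2
Thu 19:30 end LAB34 → 1
Thu 21:00 start LAB33 → 2
Thu 23:30 end LAB32 → 1
Thu 23:30 end LAB33 → 0
Sat 07:30 start LAB37 → 1
Sat 08:00 start LAB36 → 2
Sat 08:30 start LAB35 → 3
Sat 11:00 end LAB36 → 2
Sat 15:30 end LAB37 → 1
Sat 16:30 end LAB35 → 0
Peak is 3, at Sat 08:30 (LAB35, LAB36, LAB37).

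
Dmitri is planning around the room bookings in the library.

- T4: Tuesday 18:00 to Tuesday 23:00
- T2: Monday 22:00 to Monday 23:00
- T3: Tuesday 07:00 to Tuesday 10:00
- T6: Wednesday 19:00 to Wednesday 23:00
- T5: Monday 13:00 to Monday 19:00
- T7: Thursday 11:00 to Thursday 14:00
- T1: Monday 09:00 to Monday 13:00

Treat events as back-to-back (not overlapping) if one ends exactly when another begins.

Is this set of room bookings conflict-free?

Yes

Sorted by start: T1, T5, T2, T3, T4, T6, T7.
T5 starts exactly when T1 ends (back-to-back, no overlap), so nothing later overlaps T1 either.
T2 starts after T5 ends, so nothing later overlaps T5 either.
T3 starts after T2 ends, so nothing later overlaps T2 either.
T4 starts after T3 ends, so nothing later overlaps T3 either.
T6 starts after T4 ends, so nothing later overlaps T4 either.
T7 starts after T6 ends.
Every pair is clear; the schedule has no overlaps.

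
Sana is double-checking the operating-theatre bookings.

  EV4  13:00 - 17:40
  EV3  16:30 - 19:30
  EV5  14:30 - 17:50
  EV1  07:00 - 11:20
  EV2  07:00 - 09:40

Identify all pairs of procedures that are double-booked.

EV1 & EV2, EV3 & EV4, EV3 & EV5, EV4 & EV5

Sorted by start: EV1, EV2, EV4, EV5, EV3.
EV2 starts before EV1 ends → EV1 and EV2 overlap.
EV4 starts after EV1 ends, so nothing later overlaps EV1 either.
EV4 starts after EV2 ends, so nothing later overlaps EV2 either.
EV5 starts before EV4 ends → EV4 and EV5 overlap.
EV3 starts before EV4 ends → EV4 and EV3 overlap.
EV3 starts before EV5 ends → EV5 and EV3 overlap.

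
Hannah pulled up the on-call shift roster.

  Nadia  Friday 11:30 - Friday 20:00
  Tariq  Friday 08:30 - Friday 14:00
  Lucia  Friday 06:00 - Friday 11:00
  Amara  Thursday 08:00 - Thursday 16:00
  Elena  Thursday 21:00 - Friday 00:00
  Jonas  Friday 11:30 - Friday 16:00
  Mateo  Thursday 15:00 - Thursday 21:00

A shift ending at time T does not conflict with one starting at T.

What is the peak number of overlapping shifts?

Sort all start/end points and keep a running count:
Thursday 08:00 start Amara → 1
Thursday 15:00 start Mateo → 2
Thursday 16:00 end Amara → 1
Thursday 21:00 end Mateo → 0
Thursday 21:00 start Elena → 1
Friday 00:00 end Elena → 0
Friday 06:00 start Lucia → 1
Friday 08:30 start Tariq → 2
Friday 11:00 end Lucia → 1
Friday 11:30 start Jonas → 2
Friday 11:30 start Nadia → 3
Friday 14:00 end Tariq → 2
Friday 16:00 end Jonas → 1
Friday 20:00 end Nadia → 0
Peak is 3, at Friday 11:30 (Jonas, Nadia, Tariq).

3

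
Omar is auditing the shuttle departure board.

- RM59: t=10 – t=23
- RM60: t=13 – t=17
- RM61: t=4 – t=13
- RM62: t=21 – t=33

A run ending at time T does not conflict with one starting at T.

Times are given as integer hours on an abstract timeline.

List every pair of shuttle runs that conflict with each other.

RM59 & RM60, RM59 & RM61, RM59 & RM62

Sorted by start: RM61, RM59, RM60, RM62.
RM59 starts before RM61 ends → RM61 and RM59 overlap.
RM60 starts exactly when RM61 ends (back-to-back, no overlap) — done with RM61.
RM60 starts before RM59 ends → RM59 and RM60 overlap.
RM62 starts before RM59 ends → RM59 and RM62 overlap.
RM62 starts after RM60 ends.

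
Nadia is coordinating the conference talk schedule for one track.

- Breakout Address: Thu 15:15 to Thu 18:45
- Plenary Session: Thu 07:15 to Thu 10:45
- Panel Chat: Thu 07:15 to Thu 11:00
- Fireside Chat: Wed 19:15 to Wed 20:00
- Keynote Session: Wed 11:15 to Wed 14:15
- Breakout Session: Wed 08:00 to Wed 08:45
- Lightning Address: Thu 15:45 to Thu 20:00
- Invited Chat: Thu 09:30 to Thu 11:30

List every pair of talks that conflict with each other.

Breakout Address & Lightning Address, Invited Chat & Panel Chat, Invited Chat & Plenary Session, Panel Chat & Plenary Session

Sorted by start: Breakout Session, Keynote Session, Fireside Chat, Panel Chat, Plenary Session, Invited Chat, Breakout Address, Lightning Address.
Keynote Session starts after Breakout Session ends; Breakout Session is clear from here.
Fireside Chat starts after Keynote Session ends; Keynote Session is clear from here.
Panel Chat starts after Fireside Chat ends; Fireside Chat is clear from here.
Plenary Session starts before Panel Chat ends → Panel Chat and Plenary Session overlap.
Invited Chat starts before Panel Chat ends → Panel Chat and Invited Chat overlap.
Breakout Address starts after Panel Chat ends; Panel Chat is clear from here.
Invited Chat starts before Plenary Session ends → Plenary Session and Invited Chat overlap.
Breakout Address starts after Plenary Session ends; Plenary Session is clear from here.
Breakout Address starts after Invited Chat ends; Invited Chat is clear from here.
Lightning Address starts before Breakout Address ends → Breakout Address and Lightning Address overlap.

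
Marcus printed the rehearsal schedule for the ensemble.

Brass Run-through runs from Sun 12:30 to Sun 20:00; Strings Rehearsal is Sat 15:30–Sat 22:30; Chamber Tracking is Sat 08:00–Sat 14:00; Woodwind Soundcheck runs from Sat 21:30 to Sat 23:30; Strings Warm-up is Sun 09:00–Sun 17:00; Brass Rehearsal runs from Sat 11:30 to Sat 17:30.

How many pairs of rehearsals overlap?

4

Sorted by start: Chamber Tracking, Brass Rehearsal, Strings Rehearsal, Woodwind Soundcheck, Strings Warm-up, Brass Run-through.
Brass Rehearsal starts before Chamber Tracking ends → Chamber Tracking and Brass Rehearsal overlap.
Strings Rehearsal starts after Chamber Tracking ends; Chamber Tracking is clear from here.
Strings Rehearsal starts before Brass Rehearsal ends → Brass Rehearsal and Strings Rehearsal overlap.
Woodwind Soundcheck starts after Brass Rehearsal ends; Brass Rehearsal is clear from here.
Woodwind Soundcheck starts before Strings Rehearsal ends → Strings Rehearsal and Woodwind Soundcheck overlap.
Strings Warm-up starts after Strings Rehearsal ends; Strings Rehearsal is clear from here.
Strings Warm-up starts after Woodwind Soundcheck ends; Woodwind Soundcheck is clear from here.
Brass Run-through starts before Strings Warm-up ends → Strings Warm-up and Brass Run-through overlap.
Overlapping pairs: Brass Rehearsal & Chamber Tracking, Brass Rehearsal & Strings Rehearsal, Brass Run-through & Strings Warm-up, Strings Rehearsal & Woodwind Soundcheck — 4 in total.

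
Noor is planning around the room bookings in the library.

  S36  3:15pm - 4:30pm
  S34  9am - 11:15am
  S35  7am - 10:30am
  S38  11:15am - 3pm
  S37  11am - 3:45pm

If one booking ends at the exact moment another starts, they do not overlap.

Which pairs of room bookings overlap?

S34 & S35, S34 & S37, S36 & S37, S37 & S38

Sorted by start: S35, S34, S37, S38, S36.
S34 starts before S35 ends → S35 and S34 overlap.
S37 starts after S35 ends, so S35 has no further overlaps.
S37 starts before S34 ends → S34 and S37 overlap.
S38 starts exactly when S34 ends (back-to-back, no overlap), so S34 has no further overlaps.
S38 starts before S37 ends → S37 and S38 overlap.
S36 starts before S37 ends → S37 and S36 overlap.
S36 starts after S38 ends.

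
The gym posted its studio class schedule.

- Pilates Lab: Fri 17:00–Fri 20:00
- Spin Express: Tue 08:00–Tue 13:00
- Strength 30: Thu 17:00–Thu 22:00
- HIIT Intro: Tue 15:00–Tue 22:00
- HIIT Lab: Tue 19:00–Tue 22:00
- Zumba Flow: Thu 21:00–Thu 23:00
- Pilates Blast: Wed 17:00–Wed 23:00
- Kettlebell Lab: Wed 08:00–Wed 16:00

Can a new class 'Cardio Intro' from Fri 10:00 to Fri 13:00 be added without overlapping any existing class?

Yes — the slot is free

Spin Express: ends Tue 13:00 at or before Cardio Intro starts Fri 10:00 → clear.
HIIT Intro: ends Tue 22:00 at or before Cardio Intro starts Fri 10:00 → clear.
HIIT Lab: ends Tue 22:00 at or before Cardio Intro starts Fri 10:00 → clear.
Kettlebell Lab: ends Wed 16:00 at or before Cardio Intro starts Fri 10:00 → clear.
Pilates Blast: ends Wed 23:00 at or before Cardio Intro starts Fri 10:00 → clear.
Strength 30: ends Thu 22:00 at or before Cardio Intro starts Fri 10:00 → clear.
Zumba Flow: ends Thu 23:00 at or before Cardio Intro starts Fri 10:00 → clear.
Pilates Lab: starts Fri 17:00 at or after Cardio Intro ends Fri 13:00 → clear.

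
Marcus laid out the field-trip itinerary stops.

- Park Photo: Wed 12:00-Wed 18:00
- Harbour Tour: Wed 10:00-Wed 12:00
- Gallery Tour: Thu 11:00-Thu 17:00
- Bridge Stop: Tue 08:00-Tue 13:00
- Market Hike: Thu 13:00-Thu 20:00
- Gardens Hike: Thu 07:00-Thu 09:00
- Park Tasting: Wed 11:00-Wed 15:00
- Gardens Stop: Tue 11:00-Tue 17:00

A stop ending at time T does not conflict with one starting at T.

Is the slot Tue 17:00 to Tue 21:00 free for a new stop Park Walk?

Bridge Stop: ends Tue 13:00 at or before Park Walk starts Tue 17:00 → clear.
Gardens Stop: ends Tue 17:00 at or before Park Walk starts Tue 17:00 → clear.
Harbour Tour: starts Wed 10:00 at or after Park Walk ends Tue 21:00 → clear.
Park Tasting: starts Wed 11:00 at or after Park Walk ends Tue 21:00 → clear.
Park Photo: starts Wed 12:00 at or after Park Walk ends Tue 21:00 → clear.
Gardens Hike: starts Thu 07:00 at or after Park Walk ends Tue 21:00 → clear.
Gallery Tour: starts Thu 11:00 at or after Park Walk ends Tue 21:00 → clear.
Market Hike: starts Thu 13:00 at or after Park Walk ends Tue 21:00 → clear.

Yes — the slot is free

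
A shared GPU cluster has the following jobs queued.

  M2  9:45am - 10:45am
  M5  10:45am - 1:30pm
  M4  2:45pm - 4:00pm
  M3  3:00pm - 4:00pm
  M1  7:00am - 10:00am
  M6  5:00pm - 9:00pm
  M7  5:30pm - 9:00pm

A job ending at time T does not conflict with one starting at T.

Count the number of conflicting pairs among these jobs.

Sorted by start: M1, M2, M5, M4, M3, M6, M7.
M2 starts before M1 ends → M1 and M2 overlap.
M5 starts after M1 ends — done with M1.
M5 starts exactly when M2 ends (back-to-back, no overlap) — done with M2.
M4 starts after M5 ends — done with M5.
M3 starts before M4 ends → M4 and M3 overlap.
M6 starts after M4 ends — done with M4.
M6 starts after M3 ends — done with M3.
M7 starts before M6 ends → M6 and M7 overlap.
Overlapping pairs: M1 & M2, M3 & M4, M6 & M7 — 3 in total.

3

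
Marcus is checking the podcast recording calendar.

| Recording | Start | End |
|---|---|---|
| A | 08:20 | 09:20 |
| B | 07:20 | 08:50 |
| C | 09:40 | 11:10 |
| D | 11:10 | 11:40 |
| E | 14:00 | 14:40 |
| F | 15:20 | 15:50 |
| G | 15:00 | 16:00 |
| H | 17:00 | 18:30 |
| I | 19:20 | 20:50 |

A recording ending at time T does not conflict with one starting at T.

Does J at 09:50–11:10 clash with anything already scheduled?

Yes — it overlaps C

B: ends 08:50 at or before J starts 09:50 → clear.
A: ends 09:20 at or before J starts 09:50 → clear.
C: starts 09:40 before J ends 11:10, and ends 11:10 after J starts 09:50 → overlap.
D: starts 11:10 at or after J ends 11:10 → clear.
E: starts 14:00 at or after J ends 11:10 → clear.
G: starts 15:00 at or after J ends 11:10 → clear.
F: starts 15:20 at or after J ends 11:10 → clear.
H: starts 17:00 at or after J ends 11:10 → clear.
I: starts 19:20 at or after J ends 11:10 → clear.
J overlaps C.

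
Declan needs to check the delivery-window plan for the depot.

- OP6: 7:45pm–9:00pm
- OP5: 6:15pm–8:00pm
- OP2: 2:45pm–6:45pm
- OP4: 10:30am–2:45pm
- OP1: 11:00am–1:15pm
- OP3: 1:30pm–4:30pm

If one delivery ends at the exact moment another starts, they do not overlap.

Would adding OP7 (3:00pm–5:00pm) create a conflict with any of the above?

Yes — it overlaps OP2, OP3

OP4: ends 2:45pm at or before OP7 starts 3:00pm → clear.
OP1: ends 1:15pm at or before OP7 starts 3:00pm → clear.
OP3: starts 1:30pm before OP7 ends 5:00pm, and ends 4:30pm after OP7 starts 3:00pm → overlap.
OP2: starts 2:45pm before OP7 ends 5:00pm, and ends 6:45pm after OP7 starts 3:00pm → overlap.
OP5: starts 6:15pm at or after OP7 ends 5:00pm → clear.
OP6: starts 7:45pm at or after OP7 ends 5:00pm → clear.
OP7 overlaps OP2, OP3.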